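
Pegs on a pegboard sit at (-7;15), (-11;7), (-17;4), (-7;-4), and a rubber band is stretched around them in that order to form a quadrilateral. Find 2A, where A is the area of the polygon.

154

Using the shoelace formula, 2A = |((-7)·7 − (-11)·15) + ((-11)·4 − (-17)·7) + ((-17)·(-4) − (-7)·4) + ((-7)·15 − (-7)·(-4))| = 154, so the area is 77.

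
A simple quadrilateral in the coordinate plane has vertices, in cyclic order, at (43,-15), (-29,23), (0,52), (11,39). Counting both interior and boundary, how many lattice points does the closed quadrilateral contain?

1702

By the shoelace formula, twice the signed area is |(43·23 − (-29)·(-15)) + ((-29)·52 − 0·23) + (0·39 − 11·52) + (11·(-15) − 43·39)| = 3368, so the area is 1684.
Along each edge there are gcd(|Δx|,|Δy|)+1 lattice points, so counting each shared vertex once the boundary has gcd(72,38) + gcd(29,29) + gcd(11,13) + gcd(32,54) = 2+29+1+2 = 34.
Pick's theorem gives I = A − B/2 + 1 = 1684 − 34/2 + 1 = 1668, so the closed region contains I + B = 1668 + 34 = 1702 lattice points.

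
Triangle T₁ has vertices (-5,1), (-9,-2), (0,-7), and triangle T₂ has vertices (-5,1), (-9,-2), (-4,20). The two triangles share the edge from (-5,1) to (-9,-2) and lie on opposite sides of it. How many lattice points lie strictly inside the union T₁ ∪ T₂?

The union is the simple quadrilateral with vertices (-5,1), (0,-7), (-9,-2), (-4,20) in order.
By the shoelace formula, twice the signed area is |((-5)·(-7) − 0·1) + (0·(-2) − (-9)·(-7)) + ((-9)·20 − (-4)·(-2)) + ((-4)·1 − (-5)·20)| = 120, so the area is 60.
The number of boundary lattice points is Σ gcd(|Δx|,|Δy|) = gcd(5,8) + gcd(9,5) + gcd(5,22) + gcd(1,19) = 1+1+1+1 = 4.
By Pick's theorem I = A − B/2 + 1 = 60 − 4/2 + 1 = 59.

59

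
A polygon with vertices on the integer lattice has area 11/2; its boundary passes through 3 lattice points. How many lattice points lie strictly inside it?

5

Pick's theorem A = I + B/2 − 1 rearranges to I = A − B/2 + 1 = 11/2 − 3/2 + 1 = 5.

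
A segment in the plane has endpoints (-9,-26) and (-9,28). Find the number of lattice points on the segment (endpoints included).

55

The number of lattice points on a segment between lattice points is gcd(|Δx|,|Δy|) + 1 = gcd(0,54) + 1 = 54 + 1 = 55.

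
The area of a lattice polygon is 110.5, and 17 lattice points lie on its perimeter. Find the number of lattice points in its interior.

103

From Pick's theorem, I = A − B/2 + 1 = 110.5 − 17/2 + 1 = 103.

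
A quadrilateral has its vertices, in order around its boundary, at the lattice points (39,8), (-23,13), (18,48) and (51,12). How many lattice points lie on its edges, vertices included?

The number of boundary lattice points is Σ gcd(|Δx|,|Δy|) = gcd(62,5) + gcd(41,35) + gcd(33,36) + gcd(12,4) = 1+1+3+4 = 9.

9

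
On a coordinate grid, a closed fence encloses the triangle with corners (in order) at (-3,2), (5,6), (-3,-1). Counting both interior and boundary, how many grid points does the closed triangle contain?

Using the shoelace formula, 2A = |((-3)·6 − 5·2) + (5·(-1) − (-3)·6) + ((-3)·2 − (-3)·(-1))| = 24, so the area is 12.
Along each edge there are gcd(|Δx|,|Δy|)+1 lattice points, so counting each shared vertex once the boundary has gcd(8,4) + gcd(8,7) + gcd(0,3) = 4+1+3 = 8.
Pick's theorem gives I = A − B/2 + 1 = 12 − 8/2 + 1 = 9, so the closed region contains I + B = 9 + 8 = 17 lattice points.

17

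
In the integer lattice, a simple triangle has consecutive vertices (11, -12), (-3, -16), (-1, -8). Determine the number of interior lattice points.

Using the shoelace formula, 2A = |(11·(-16) − (-3)·(-12)) + ((-3)·(-8) − (-1)·(-16)) + ((-1)·(-12) − 11·(-8))| = 104, so the area is 52.
Summing gcd(|Δx|,|Δy|) over the edges gives the boundary count: gcd(14,4) + gcd(2,8) + gcd(12,4) = 2+2+4 = 8.
By Pick's theorem A = I + B/2 − 1, so I = 52 − 8/2 + 1 = 49.

49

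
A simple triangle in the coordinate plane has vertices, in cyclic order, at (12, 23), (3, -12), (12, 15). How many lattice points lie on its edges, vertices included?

18

The number of boundary lattice points is Σ gcd(|Δx|,|Δy|) = gcd(9,35) + gcd(9,27) + gcd(0,8) = 1+9+8 = 18.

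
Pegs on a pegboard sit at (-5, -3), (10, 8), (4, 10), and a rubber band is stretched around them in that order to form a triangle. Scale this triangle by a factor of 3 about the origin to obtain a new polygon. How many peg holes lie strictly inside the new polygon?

427

Using the shoelace formula, 2A = |((-5)·8 − 10·(-3)) + (10·10 − 4·8) + (4·(-3) − (-5)·10)| = 96, so the area is 48.
Summing gcd(|Δx|,|Δy|) over the edges gives the boundary count: gcd(15,11) + gcd(6,2) + gcd(9,13) = 1+2+1 = 4.
Scaling by 3 multiplies the area by 3² = 9 (so the new area is 432) and multiplies the boundary lattice-point count by 3, giving 12.
By Pick's theorem, the interior count of the dilated polygon is 432 − 12/2 + 1 = 427.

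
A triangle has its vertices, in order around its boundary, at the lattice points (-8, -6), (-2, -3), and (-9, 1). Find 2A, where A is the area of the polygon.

45

Using the shoelace formula, 2A = |[(-8)·(-3) − (-2)·(-6)] + [(-2)·1 − (-9)·(-3)] + [(-9)·(-6) − (-8)·1]| = 45, so the area is 45/2.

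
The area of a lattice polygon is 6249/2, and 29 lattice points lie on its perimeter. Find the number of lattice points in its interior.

3111

Pick's theorem A = I + B/2 − 1 rearranges to I = A − B/2 + 1 = 6249/2 − 29/2 + 1 = 3111.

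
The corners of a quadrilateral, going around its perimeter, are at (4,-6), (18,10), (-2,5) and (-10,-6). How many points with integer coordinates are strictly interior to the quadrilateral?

The shoelace formula gives twice the area as |[4·10 − 18·(-6)] + [18·5 − (-2)·10] + [(-2)·(-6) − (-10)·5] + [(-10)·(-6) − 4·(-6)]| = 404, so the area is 202.
The number of boundary lattice points is Σ gcd(|Δx|,|Δy|) = gcd(14,16) + gcd(20,5) + gcd(8,11) + gcd(14,0) = 2+5+1+14 = 22.
Pick's theorem gives I = A − B/2 + 1 = 202 − 22/2 + 1 = 192.

192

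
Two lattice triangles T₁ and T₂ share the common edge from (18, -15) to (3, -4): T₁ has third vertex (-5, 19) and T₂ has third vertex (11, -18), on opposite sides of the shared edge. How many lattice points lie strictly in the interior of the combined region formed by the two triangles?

The union is the simple quadrilateral with vertices (18, -15), (-5, 19), (3, -4), (11, -18) in order.
The shoelace formula gives twice the area as |(18·19 − (-5)·(-15)) + ((-5)·(-4) − 3·19) + (3·(-18) − 11·(-4)) + (11·(-15) − 18·(-18))| = 379, so the area is 189.5.
Along each edge there are gcd(|Δx|,|Δy|)+1 lattice points, so counting each shared vertex once the boundary has gcd(23,34) + gcd(8,23) + gcd(8,14) + gcd(7,3) = 1+1+2+1 = 5.
By Pick's theorem I = A − B/2 + 1 = 189.5 − 5/2 + 1 = 188.

188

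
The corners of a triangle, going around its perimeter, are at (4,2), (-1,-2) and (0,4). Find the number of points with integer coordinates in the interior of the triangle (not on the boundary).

12

Using the shoelace formula, 2A = |(4·(-2) − (-1)·2) + ((-1)·4 − 0·(-2)) + (0·2 − 4·4)| = 26, so the area is 13.
The number of boundary lattice points is Σ gcd(|Δx|,|Δy|) = gcd(5,4) + gcd(1,6) + gcd(4,2) = 1+1+2 = 4.
By Pick's theorem A = I + B/2 − 1, so I = 13 − 4/2 + 1 = 12.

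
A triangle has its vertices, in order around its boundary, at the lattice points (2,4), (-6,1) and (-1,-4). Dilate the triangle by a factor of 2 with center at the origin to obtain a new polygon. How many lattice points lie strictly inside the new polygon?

By the shoelace formula, twice the signed area is |[2·1 − (-6)·4] + [(-6)·(-4) − (-1)·1] + [(-1)·4 − 2·(-4)]| = 55, so the area is 27.5.
The number of boundary lattice points is Σ gcd(|Δx|,|Δy|) = gcd(8,3) + gcd(5,5) + gcd(3,8) = 1+5+1 = 7.
Scaling by 2 multiplies the area by 2² = 4 (so the new area is 110) and multiplies the boundary lattice-point count by 2, giving 14.
By Pick's theorem, the interior count of the dilated polygon is 110 − 14/2 + 1 = 104.

104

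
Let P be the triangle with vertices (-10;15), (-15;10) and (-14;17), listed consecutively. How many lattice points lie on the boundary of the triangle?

8

Summing gcd(|Δx|,|Δy|) over the edges gives the boundary count: gcd(5,5) + gcd(1,7) + gcd(4,2) = 5+1+2 = 8.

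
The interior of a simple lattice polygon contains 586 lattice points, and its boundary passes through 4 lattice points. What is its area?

587

Pick's theorem states A = I + B/2 − 1, so A = 586 + 4/2 − 1 = 587.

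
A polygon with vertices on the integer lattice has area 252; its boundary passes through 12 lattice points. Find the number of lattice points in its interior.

247

Pick's theorem A = I + B/2 − 1 rearranges to I = A − B/2 + 1 = 252 − 12/2 + 1 = 247.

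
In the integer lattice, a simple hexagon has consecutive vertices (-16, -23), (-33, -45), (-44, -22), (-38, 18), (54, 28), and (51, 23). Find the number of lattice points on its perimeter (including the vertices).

Along each edge there are gcd(|Δx|,|Δy|)+1 lattice points, so counting each shared vertex once the boundary has gcd(17,22) + gcd(11,23) + gcd(6,40) + gcd(92,10) + gcd(3,5) + gcd(67,46) = 1+1+2+2+1+1 = 8.

8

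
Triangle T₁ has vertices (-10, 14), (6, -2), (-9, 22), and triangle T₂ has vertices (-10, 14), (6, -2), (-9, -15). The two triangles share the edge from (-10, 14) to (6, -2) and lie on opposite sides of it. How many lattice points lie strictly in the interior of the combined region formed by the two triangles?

The union is the simple quadrilateral with vertices (-10, 14), (-9, 22), (6, -2), (-9, -15) in order.
The shoelace formula gives twice the area as |((-10)·22 − (-9)·14) + ((-9)·(-2) − 6·22) + (6·(-15) − (-9)·(-2)) + ((-9)·14 − (-10)·(-15))| = 592, so the area is 296.
Along each edge there are gcd(|Δx|,|Δy|)+1 lattice points, so counting each shared vertex once the boundary has gcd(1,8) + gcd(15,24) + gcd(15,13) + gcd(1,29) = 1+3+1+1 = 6.
By Pick's theorem I = A − B/2 + 1 = 296 − 6/2 + 1 = 294.

294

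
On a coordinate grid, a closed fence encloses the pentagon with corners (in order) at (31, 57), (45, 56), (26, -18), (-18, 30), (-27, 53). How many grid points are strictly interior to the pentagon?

Using the shoelace formula, 2A = |(31·56 − 45·57) + (45·(-18) − 26·56) + (26·30 − (-18)·(-18)) + ((-18)·53 − (-27)·30) + ((-27)·57 − 31·53)| = 5965, so the area is 2982.5.
The number of boundary lattice points is Σ gcd(|Δx|,|Δy|) = gcd(14,1) + gcd(19,74) + gcd(44,48) + gcd(9,23) + gcd(58,4) = 1+1+4+1+2 = 9.
By Pick's theorem A = I + B/2 − 1, so I = 2982.5 − 9/2 + 1 = 2979.

2979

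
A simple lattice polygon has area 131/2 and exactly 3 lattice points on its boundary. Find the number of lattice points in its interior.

From Pick's theorem, I = A − B/2 + 1 = 131/2 − 3/2 + 1 = 65.

65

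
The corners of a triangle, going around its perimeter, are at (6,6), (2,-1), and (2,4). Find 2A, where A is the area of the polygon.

20

Using the shoelace formula, 2A = |(6·(-1) − 2·6) + (2·4 − 2·(-1)) + (2·6 − 6·4)| = 20, so the area is 10.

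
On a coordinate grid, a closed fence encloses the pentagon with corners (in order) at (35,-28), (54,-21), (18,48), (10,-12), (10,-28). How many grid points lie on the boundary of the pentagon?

49

Summing gcd(|Δx|,|Δy|) over the edges gives the boundary count: gcd(19,7) + gcd(36,69) + gcd(8,60) + gcd(0,16) + gcd(25,0) = 1+3+4+16+25 = 49.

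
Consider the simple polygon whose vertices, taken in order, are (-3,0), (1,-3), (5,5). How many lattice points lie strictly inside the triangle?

20

Using the shoelace formula, 2A = |((-3)·(-3) − 1·0) + (1·5 − 5·(-3)) + (5·0 − (-3)·5)| = 44, so the area is 22.
Summing gcd(|Δx|,|Δy|) over the edges gives the boundary count: gcd(4,3) + gcd(4,8) + gcd(8,5) = 1+4+1 = 6.
Pick's theorem gives I = A − B/2 + 1 = 22 − 6/2 + 1 = 20.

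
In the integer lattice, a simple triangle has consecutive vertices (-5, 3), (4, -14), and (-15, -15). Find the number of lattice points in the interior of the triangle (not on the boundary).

By the shoelace formula, twice the signed area is |[(-5)·(-14) − 4·3] + [4·(-15) − (-15)·(-14)] + [(-15)·3 − (-5)·(-15)]| = 332, so the area is 166.
Along each edge there are gcd(|Δx|,|Δy|)+1 lattice points, so counting each shared vertex once the boundary has gcd(9,17) + gcd(19,1) + gcd(10,18) = 1+1+2 = 4.
By Pick's theorem A = I + B/2 − 1, so I = 166 − 4/2 + 1 = 165.

165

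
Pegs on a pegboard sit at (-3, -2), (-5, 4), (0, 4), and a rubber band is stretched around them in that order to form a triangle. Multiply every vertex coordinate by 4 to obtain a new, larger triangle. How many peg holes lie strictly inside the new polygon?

The shoelace formula gives twice the area as |[(-3)·4 − (-5)·(-2)] + [(-5)·4 − 0·4] + [0·(-2) − (-3)·4]| = 30, so the area is 15.
Along each edge there are gcd(|Δx|,|Δy|)+1 lattice points, so counting each shared vertex once the boundary has gcd(2,6) + gcd(5,0) + gcd(3,6) = 2+5+3 = 10.
Scaling by 4 multiplies the area by 4² = 16 (so the new area is 240) and multiplies the boundary lattice-point count by 4, giving 40.
By Pick's theorem, the interior count of the dilated polygon is 240 − 40/2 + 1 = 221.

221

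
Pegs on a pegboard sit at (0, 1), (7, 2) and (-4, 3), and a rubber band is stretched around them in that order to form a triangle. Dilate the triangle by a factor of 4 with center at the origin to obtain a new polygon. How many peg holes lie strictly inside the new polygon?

137

Using the shoelace formula, 2A = |[0·2 − 7·1] + [7·3 − (-4)·2] + [(-4)·1 − 0·3]| = 18, so the area is 9.
Along each edge there are gcd(|Δx|,|Δy|)+1 lattice points, so counting each shared vertex once the boundary has gcd(7,1) + gcd(11,1) + gcd(4,2) = 1+1+2 = 4.
Scaling by 4 multiplies the area by 4² = 16 (so the new area is 144) and multiplies the boundary lattice-point count by 4, giving 16.
By Pick's theorem, the interior count of the dilated polygon is 144 − 16/2 + 1 = 137.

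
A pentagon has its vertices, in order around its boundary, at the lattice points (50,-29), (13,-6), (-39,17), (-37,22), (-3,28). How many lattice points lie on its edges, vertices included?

6

Summing gcd(|Δx|,|Δy|) over the edges gives the boundary count: gcd(37,23) + gcd(52,23) + gcd(2,5) + gcd(34,6) + gcd(53,57) = 1+1+1+2+1 = 6.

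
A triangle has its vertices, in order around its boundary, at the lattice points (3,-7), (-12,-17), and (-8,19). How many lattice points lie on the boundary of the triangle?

Along each edge there are gcd(|Δx|,|Δy|)+1 lattice points, so counting each shared vertex once the boundary has gcd(15,10) + gcd(4,36) + gcd(11,26) = 5+4+1 = 10.

10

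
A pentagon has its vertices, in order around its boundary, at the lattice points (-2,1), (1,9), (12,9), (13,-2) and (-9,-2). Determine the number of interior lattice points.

141

Using the shoelace formula, 2A = |((-2)·9 − 1·1) + (1·9 − 12·9) + (12·(-2) − 13·9) + (13·(-2) − (-9)·(-2)) + ((-9)·1 − (-2)·(-2))| = 316, so the area is 158.
Along each edge there are gcd(|Δx|,|Δy|)+1 lattice points, so counting each shared vertex once the boundary has gcd(3,8) + gcd(11,0) + gcd(1,11) + gcd(22,0) + gcd(7,3) = 1+11+1+22+1 = 36.
Pick's theorem gives I = A − B/2 + 1 = 158 − 36/2 + 1 = 141.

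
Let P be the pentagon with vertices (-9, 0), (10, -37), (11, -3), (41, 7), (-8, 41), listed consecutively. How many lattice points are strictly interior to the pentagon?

Using the shoelace formula, 2A = |((-9)·(-37) − 10·0) + (10·(-3) − 11·(-37)) + (11·7 − 41·(-3)) + (41·41 − (-8)·7) + ((-8)·0 − (-9)·41)| = 3016, so the area is 1508.
Along each edge there are gcd(|Δx|,|Δy|)+1 lattice points, so counting each shared vertex once the boundary has gcd(19,37) + gcd(1,34) + gcd(30,10) + gcd(49,34) + gcd(1,41) = 1+1+10+1+1 = 14.
By Pick's theorem A = I + B/2 − 1, so I = 1508 − 14/2 + 1 = 1502.

1502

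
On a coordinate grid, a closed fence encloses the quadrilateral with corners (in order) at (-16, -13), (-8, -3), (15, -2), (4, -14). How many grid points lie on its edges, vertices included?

Along each edge there are gcd(|Δx|,|Δy|)+1 lattice points, so counting each shared vertex once the boundary has gcd(8,10) + gcd(23,1) + gcd(11,12) + gcd(20,1) = 2+1+1+1 = 5.

5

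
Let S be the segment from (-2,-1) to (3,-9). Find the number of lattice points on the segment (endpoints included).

The number of lattice points on a segment between lattice points is gcd(|Δx|,|Δy|) + 1 = gcd(5,8) + 1 = 1 + 1 = 2.

2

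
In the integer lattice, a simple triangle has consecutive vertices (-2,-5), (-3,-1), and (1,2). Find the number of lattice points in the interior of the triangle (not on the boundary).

The shoelace formula gives twice the area as |((-2)·(-1) − (-3)·(-5)) + ((-3)·2 − 1·(-1)) + (1·(-5) − (-2)·2)| = 19, so the area is 19/2.
Summing gcd(|Δx|,|Δy|) over the edges gives the boundary count: gcd(1,4) + gcd(4,3) + gcd(3,7) = 1+1+1 = 3.
By Pick's theorem A = I + B/2 − 1, so I = 19/2 − 3/2 + 1 = 9.

9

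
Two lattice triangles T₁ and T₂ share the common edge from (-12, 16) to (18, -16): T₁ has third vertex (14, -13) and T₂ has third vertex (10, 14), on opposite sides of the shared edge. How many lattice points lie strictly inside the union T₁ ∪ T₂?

339

The union is the simple quadrilateral with vertices (-12, 16), (14, -13), (18, -16), (10, 14) in order.
By the shoelace formula, twice the signed area is |((-12)·(-13) − 14·16) + (14·(-16) − 18·(-13)) + (18·14 − 10·(-16)) + (10·16 − (-12)·14)| = 682, so the area is 341.
The number of boundary lattice points is Σ gcd(|Δx|,|Δy|) = gcd(26,29) + gcd(4,3) + gcd(8,30) + gcd(22,2) = 1+1+2+2 = 6.
By Pick's theorem I = A − B/2 + 1 = 341 − 6/2 + 1 = 339.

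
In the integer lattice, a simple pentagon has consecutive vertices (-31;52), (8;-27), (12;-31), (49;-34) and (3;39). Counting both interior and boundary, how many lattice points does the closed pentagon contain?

2498

By the shoelace formula, twice the signed area is |[(-31)·(-27) − 8·52] + [8·(-31) − 12·(-27)] + [12·(-34) − 49·(-31)] + [49·39 − 3·(-34)] + [3·52 − (-31)·39]| = 4986, so the area is 2493.
Summing gcd(|Δx|,|Δy|) over the edges gives the boundary count: gcd(39,79) + gcd(4,4) + gcd(37,3) + gcd(46,73) + gcd(34,13) = 1+4+1+1+1 = 8.
Pick's theorem gives I = A − B/2 + 1 = 2493 − 8/2 + 1 = 2490, so the closed region contains I + B = 2490 + 8 = 2498 lattice points.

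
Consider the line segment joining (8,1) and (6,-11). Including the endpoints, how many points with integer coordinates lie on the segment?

The number of lattice points on a segment between lattice points is gcd(|Δx|,|Δy|) + 1 = gcd(2,12) + 1 = 2 + 1 = 3.

3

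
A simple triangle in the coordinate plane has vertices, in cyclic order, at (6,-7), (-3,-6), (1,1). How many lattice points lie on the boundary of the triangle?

3

The number of boundary lattice points is Σ gcd(|Δx|,|Δy|) = gcd(9,1) + gcd(4,7) + gcd(5,8) = 1+1+1 = 3.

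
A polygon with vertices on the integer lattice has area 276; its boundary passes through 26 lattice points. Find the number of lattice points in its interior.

264

Pick's theorem A = I + B/2 − 1 rearranges to I = A − B/2 + 1 = 276 − 26/2 + 1 = 264.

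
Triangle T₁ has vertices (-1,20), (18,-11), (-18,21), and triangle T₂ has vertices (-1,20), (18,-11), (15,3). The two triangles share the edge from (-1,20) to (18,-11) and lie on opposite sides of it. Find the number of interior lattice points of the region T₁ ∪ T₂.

The union is the simple quadrilateral with vertices (-1,20), (-18,21), (18,-11), (15,3) in order.
By the shoelace formula, twice the signed area is |[(-1)·21 − (-18)·20] + [(-18)·(-11) − 18·21] + [18·3 − 15·(-11)] + [15·20 − (-1)·3]| = 681, so the area is 681/2.
Along each edge there are gcd(|Δx|,|Δy|)+1 lattice points, so counting each shared vertex once the boundary has gcd(17,1) + gcd(36,32) + gcd(3,14) + gcd(16,17) = 1+4+1+1 = 7.
By Pick's theorem I = A − B/2 + 1 = 681/2 − 7/2 + 1 = 338.

338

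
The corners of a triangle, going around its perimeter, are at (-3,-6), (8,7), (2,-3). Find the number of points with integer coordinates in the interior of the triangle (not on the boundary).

15

By the shoelace formula, twice the signed area is |((-3)·7 − 8·(-6)) + (8·(-3) − 2·7) + (2·(-6) − (-3)·(-3))| = 32, so the area is 16.
Summing gcd(|Δx|,|Δy|) over the edges gives the boundary count: gcd(11,13) + gcd(6,10) + gcd(5,3) = 1+2+1 = 4.
Pick's theorem gives I = A − B/2 + 1 = 16 − 4/2 + 1 = 15.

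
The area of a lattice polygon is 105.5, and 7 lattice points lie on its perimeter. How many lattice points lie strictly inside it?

From Pick's theorem, I = A − B/2 + 1 = 105.5 − 7/2 + 1 = 103.

103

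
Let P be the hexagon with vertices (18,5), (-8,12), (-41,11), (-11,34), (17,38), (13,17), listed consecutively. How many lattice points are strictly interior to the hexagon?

1024

Using the shoelace formula, 2A = |[18·12 − (-8)·5] + [(-8)·11 − (-41)·12] + [(-41)·34 − (-11)·11] + [(-11)·38 − 17·34] + [17·17 − 13·38] + [13·5 − 18·17]| = 2055, so the area is 2055/2.
Along each edge there are gcd(|Δx|,|Δy|)+1 lattice points, so counting each shared vertex once the boundary has gcd(26,7) + gcd(33,1) + gcd(30,23) + gcd(28,4) + gcd(4,21) + gcd(5,12) = 1+1+1+4+1+1 = 9.
Pick's theorem gives I = A − B/2 + 1 = 2055/2 − 9/2 + 1 = 1024.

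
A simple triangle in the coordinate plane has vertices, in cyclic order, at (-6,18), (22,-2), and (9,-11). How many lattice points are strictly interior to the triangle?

Using the shoelace formula, 2A = |[(-6)·(-2) − 22·18] + [22·(-11) − 9·(-2)] + [9·18 − (-6)·(-11)]| = 512, so the area is 256.
Along each edge there are gcd(|Δx|,|Δy|)+1 lattice points, so counting each shared vertex once the boundary has gcd(28,20) + gcd(13,9) + gcd(15,29) = 4+1+1 = 6.
Pick's theorem gives I = A − B/2 + 1 = 256 − 6/2 + 1 = 254.

254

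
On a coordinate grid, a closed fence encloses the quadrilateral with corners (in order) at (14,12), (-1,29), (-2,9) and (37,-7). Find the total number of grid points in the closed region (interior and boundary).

By the shoelace formula, twice the signed area is |(14·29 − (-1)·12) + ((-1)·9 − (-2)·29) + ((-2)·(-7) − 37·9) + (37·12 − 14·(-7))| = 690, so the area is 345.
Summing gcd(|Δx|,|Δy|) over the edges gives the boundary count: gcd(15,17) + gcd(1,20) + gcd(39,16) + gcd(23,19) = 1+1+1+1 = 4.
Pick's theorem gives I = A − B/2 + 1 = 345 − 4/2 + 1 = 344, so the closed region contains I + B = 344 + 4 = 348 lattice points.

348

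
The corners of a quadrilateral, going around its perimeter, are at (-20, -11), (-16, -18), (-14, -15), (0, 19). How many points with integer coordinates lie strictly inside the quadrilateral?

The shoelace formula gives twice the area as |((-20)·(-18) − (-16)·(-11)) + ((-16)·(-15) − (-14)·(-18)) + ((-14)·19 − 0·(-15)) + (0·(-11) − (-20)·19)| = 286, so the area is 143.
Along each edge there are gcd(|Δx|,|Δy|)+1 lattice points, so counting each shared vertex once the boundary has gcd(4,7) + gcd(2,3) + gcd(14,34) + gcd(20,30) = 1+1+2+10 = 14.
By Pick's theorem A = I + B/2 − 1, so I = 143 − 14/2 + 1 = 137.

137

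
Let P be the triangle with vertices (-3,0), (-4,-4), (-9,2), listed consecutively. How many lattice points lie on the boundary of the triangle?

4

The number of boundary lattice points is Σ gcd(|Δx|,|Δy|) = gcd(1,4) + gcd(5,6) + gcd(6,2) = 1+1+2 = 4.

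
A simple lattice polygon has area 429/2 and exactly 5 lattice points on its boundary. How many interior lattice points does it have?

From Pick's theorem, I = A − B/2 + 1 = 429/2 − 5/2 + 1 = 213.

213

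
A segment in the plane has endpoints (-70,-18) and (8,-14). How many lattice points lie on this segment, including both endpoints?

The number of lattice points on a segment between lattice points is gcd(|Δx|,|Δy|) + 1 = gcd(78,4) + 1 = 2 + 1 = 3.

3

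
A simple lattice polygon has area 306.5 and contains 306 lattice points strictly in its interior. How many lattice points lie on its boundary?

Pick's theorem gives A = I + B/2 − 1, so B = 2(A − I + 1) = 2(306.5 − 306 + 1) = 3.

3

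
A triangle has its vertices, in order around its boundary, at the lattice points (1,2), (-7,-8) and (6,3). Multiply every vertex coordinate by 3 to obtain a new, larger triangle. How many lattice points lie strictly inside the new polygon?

184

The shoelace formula gives twice the area as |[1·(-8) − (-7)·2] + [(-7)·3 − 6·(-8)] + [6·2 − 1·3]| = 42, so the area is 21.
Summing gcd(|Δx|,|Δy|) over the edges gives the boundary count: gcd(8,10) + gcd(13,11) + gcd(5,1) = 2+1+1 = 4.
Scaling by 3 multiplies the area by 3² = 9 (so the new area is 189) and multiplies the boundary lattice-point count by 3, giving 12.
By Pick's theorem, the interior count of the dilated polygon is 189 − 12/2 + 1 = 184.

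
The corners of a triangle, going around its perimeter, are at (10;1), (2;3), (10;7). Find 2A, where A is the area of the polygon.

48

The shoelace formula gives twice the area as |(10·3 − 2·1) + (2·7 − 10·3) + (10·1 − 10·7)| = 48, so the area is 24.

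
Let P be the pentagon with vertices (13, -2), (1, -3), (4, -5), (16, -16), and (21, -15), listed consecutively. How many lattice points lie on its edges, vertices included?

5

Summing gcd(|Δx|,|Δy|) over the edges gives the boundary count: gcd(12,1) + gcd(3,2) + gcd(12,11) + gcd(5,1) + gcd(8,13) = 1+1+1+1+1 = 5.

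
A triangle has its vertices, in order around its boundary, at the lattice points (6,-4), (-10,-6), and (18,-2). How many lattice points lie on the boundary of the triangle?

8

Summing gcd(|Δx|,|Δy|) over the edges gives the boundary count: gcd(16,2) + gcd(28,4) + gcd(12,2) = 2+4+2 = 8.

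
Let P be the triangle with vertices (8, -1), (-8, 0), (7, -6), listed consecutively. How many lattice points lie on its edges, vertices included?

5

Summing gcd(|Δx|,|Δy|) over the edges gives the boundary count: gcd(16,1) + gcd(15,6) + gcd(1,5) = 1+3+1 = 5.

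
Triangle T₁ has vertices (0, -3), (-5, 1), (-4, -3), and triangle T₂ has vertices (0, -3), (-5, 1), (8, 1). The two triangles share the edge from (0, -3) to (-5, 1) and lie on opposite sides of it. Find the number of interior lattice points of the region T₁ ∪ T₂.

The union is the simple quadrilateral with vertices (0, -3), (-4, -3), (-5, 1), (8, 1) in order.
The shoelace formula gives twice the area as |(0·(-3) − (-4)·(-3)) + ((-4)·1 − (-5)·(-3)) + ((-5)·1 − 8·1) + (8·(-3) − 0·1)| = 68, so the area is 34.
The number of boundary lattice points is Σ gcd(|Δx|,|Δy|) = gcd(4,0) + gcd(1,4) + gcd(13,0) + gcd(8,4) = 4+1+13+4 = 22.
By Pick's theorem I = A − B/2 + 1 = 34 − 22/2 + 1 = 24.

24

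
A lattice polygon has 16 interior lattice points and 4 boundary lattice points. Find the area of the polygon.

17

By Pick's theorem, A = I + B/2 − 1 = 16 + 4/2 − 1 = 17.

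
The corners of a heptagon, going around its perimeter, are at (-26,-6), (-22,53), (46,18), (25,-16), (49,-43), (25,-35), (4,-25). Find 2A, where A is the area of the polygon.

Using the shoelace formula, 2A = |[(-26)·53 − (-22)·(-6)] + [(-22)·18 − 46·53] + [46·(-16) − 25·18] + [25·(-43) − 49·(-16)] + [49·(-35) − 25·(-43)] + [25·(-25) − 4·(-35)] + [4·(-6) − (-26)·(-25)]| = 7620, so the area is 3810.

7620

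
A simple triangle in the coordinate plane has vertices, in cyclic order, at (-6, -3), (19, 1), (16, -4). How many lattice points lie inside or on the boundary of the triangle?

Using the shoelace formula, 2A = |((-6)·1 − 19·(-3)) + (19·(-4) − 16·1) + (16·(-3) − (-6)·(-4))| = 113, so the area is 56.5.
Along each edge there are gcd(|Δx|,|Δy|)+1 lattice points, so counting each shared vertex once the boundary has gcd(25,4) + gcd(3,5) + gcd(22,1) = 1+1+1 = 3.
Pick's theorem gives I = A − B/2 + 1 = 56.5 − 3/2 + 1 = 56, so the closed region contains I + B = 56 + 3 = 59 lattice points.

59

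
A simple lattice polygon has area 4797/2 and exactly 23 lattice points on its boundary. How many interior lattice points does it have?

2388

Pick's theorem A = I + B/2 − 1 rearranges to I = A − B/2 + 1 = 4797/2 − 23/2 + 1 = 2388.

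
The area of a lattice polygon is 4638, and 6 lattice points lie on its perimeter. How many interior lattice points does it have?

4636

Pick's theorem A = I + B/2 − 1 rearranges to I = A − B/2 + 1 = 4638 − 6/2 + 1 = 4636.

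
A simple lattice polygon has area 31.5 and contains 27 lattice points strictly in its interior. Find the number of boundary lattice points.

Pick's theorem gives A = I + B/2 − 1, so B = 2(A − I + 1) = 2(31.5 − 27 + 1) = 11.

11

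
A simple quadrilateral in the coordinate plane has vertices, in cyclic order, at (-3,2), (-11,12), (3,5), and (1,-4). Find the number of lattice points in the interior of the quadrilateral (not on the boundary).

Using the shoelace formula, 2A = |[(-3)·12 − (-11)·2] + [(-11)·5 − 3·12] + [3·(-4) − 1·5] + [1·2 − (-3)·(-4)]| = 132, so the area is 66.
Along each edge there are gcd(|Δx|,|Δy|)+1 lattice points, so counting each shared vertex once the boundary has gcd(8,10) + gcd(14,7) + gcd(2,9) + gcd(4,6) = 2+7+1+2 = 12.
Pick's theorem gives I = A − B/2 + 1 = 66 − 12/2 + 1 = 61.

61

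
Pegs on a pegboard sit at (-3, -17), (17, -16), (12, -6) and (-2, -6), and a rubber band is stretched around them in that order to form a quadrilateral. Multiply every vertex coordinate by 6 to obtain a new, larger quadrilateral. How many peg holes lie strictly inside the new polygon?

6400

By the shoelace formula, twice the signed area is |((-3)·(-16) − 17·(-17)) + (17·(-6) − 12·(-16)) + (12·(-6) − (-2)·(-6)) + ((-2)·(-17) − (-3)·(-6))| = 359, so the area is 359/2.
Summing gcd(|Δx|,|Δy|) over the edges gives the boundary count: gcd(20,1) + gcd(5,10) + gcd(14,0) + gcd(1,11) = 1+5+14+1 = 21.
Scaling by 6 multiplies the area by 6² = 36 (so the new area is 6462) and multiplies the boundary lattice-point count by 6, giving 126.
By Pick's theorem, the interior count of the dilated polygon is 6462 − 126/2 + 1 = 6400.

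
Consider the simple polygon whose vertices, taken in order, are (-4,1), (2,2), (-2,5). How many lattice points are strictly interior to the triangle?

10

The shoelace formula gives twice the area as |((-4)·2 − 2·1) + (2·5 − (-2)·2) + ((-2)·1 − (-4)·5)| = 22, so the area is 11.
Summing gcd(|Δx|,|Δy|) over the edges gives the boundary count: gcd(6,1) + gcd(4,3) + gcd(2,4) = 1+1+2 = 4.
Pick's theorem gives I = A − B/2 + 1 = 11 − 4/2 + 1 = 10.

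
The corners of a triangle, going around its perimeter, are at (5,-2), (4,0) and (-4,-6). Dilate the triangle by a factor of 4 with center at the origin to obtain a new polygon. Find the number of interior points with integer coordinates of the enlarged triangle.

169

The shoelace formula gives twice the area as |[5·0 − 4·(-2)] + [4·(-6) − (-4)·0] + [(-4)·(-2) − 5·(-6)]| = 22, so the area is 11.
Summing gcd(|Δx|,|Δy|) over the edges gives the boundary count: gcd(1,2) + gcd(8,6) + gcd(9,4) = 1+2+1 = 4.
Scaling by 4 multiplies the area by 4² = 16 (so the new area is 176) and multiplies the boundary lattice-point count by 4, giving 16.
By Pick's theorem, the interior count of the dilated polygon is 176 − 16/2 + 1 = 169.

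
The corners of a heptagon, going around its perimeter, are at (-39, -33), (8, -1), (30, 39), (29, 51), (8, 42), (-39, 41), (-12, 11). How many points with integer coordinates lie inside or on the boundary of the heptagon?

2361

Using the shoelace formula, 2A = |[(-39)·(-1) − 8·(-33)] + [8·39 − 30·(-1)] + [30·51 − 29·39] + [29·42 − 8·51] + [8·41 − (-39)·42] + [(-39)·11 − (-12)·41] + [(-12)·(-33) − (-39)·11]| = 4708, so the area is 2354.
The number of boundary lattice points is Σ gcd(|Δx|,|Δy|) = gcd(47,32) + gcd(22,40) + gcd(1,12) + gcd(21,9) + gcd(47,1) + gcd(27,30) + gcd(27,44) = 1+2+1+3+1+3+1 = 12.
Pick's theorem gives I = A − B/2 + 1 = 2354 − 12/2 + 1 = 2349, so the closed region contains I + B = 2349 + 12 = 2361 lattice points.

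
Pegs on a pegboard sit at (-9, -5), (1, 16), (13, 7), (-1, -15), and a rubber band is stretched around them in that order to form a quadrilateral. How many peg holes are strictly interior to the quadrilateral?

By the shoelace formula, twice the signed area is |[(-9)·16 − 1·(-5)] + [1·7 − 13·16] + [13·(-15) − (-1)·7] + [(-1)·(-5) − (-9)·(-15)]| = 658, so the area is 329.
Summing gcd(|Δx|,|Δy|) over the edges gives the boundary count: gcd(10,21) + gcd(12,9) + gcd(14,22) + gcd(8,10) = 1+3+2+2 = 8.
Pick's theorem gives I = A − B/2 + 1 = 329 − 8/2 + 1 = 326.

326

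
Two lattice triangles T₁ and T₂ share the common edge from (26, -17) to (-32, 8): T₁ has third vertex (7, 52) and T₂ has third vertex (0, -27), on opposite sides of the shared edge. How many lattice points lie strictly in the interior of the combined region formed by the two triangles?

2377

The union is the simple quadrilateral with vertices (26, -17), (7, 52), (-32, 8), (0, -27) in order.
Using the shoelace formula, 2A = |(26·52 − 7·(-17)) + (7·8 − (-32)·52) + ((-32)·(-27) − 0·8) + (0·(-17) − 26·(-27))| = 4757, so the area is 4757/2.
Summing gcd(|Δx|,|Δy|) over the edges gives the boundary count: gcd(19,69) + gcd(39,44) + gcd(32,35) + gcd(26,10) = 1+1+1+2 = 5.
By Pick's theorem I = A − B/2 + 1 = 4757/2 − 5/2 + 1 = 2377.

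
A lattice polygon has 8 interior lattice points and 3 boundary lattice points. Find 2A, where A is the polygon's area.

Pick's theorem states A = I + B/2 − 1, so A = 8 + 3/2 − 1 = 17/2.
Hence 2A = 17.

17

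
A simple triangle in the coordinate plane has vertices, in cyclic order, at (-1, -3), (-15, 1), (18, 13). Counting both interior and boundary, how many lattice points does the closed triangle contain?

The shoelace formula gives twice the area as |((-1)·1 − (-15)·(-3)) + ((-15)·13 − 18·1) + (18·(-3) − (-1)·13)| = 300, so the area is 150.
Along each edge there are gcd(|Δx|,|Δy|)+1 lattice points, so counting each shared vertex once the boundary has gcd(14,4) + gcd(33,12) + gcd(19,16) = 2+3+1 = 6.
Pick's theorem gives I = A − B/2 + 1 = 150 − 6/2 + 1 = 148, so the closed region contains I + B = 148 + 6 = 154 lattice points.

154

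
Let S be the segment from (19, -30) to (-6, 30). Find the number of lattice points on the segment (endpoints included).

6

The number of lattice points on a segment between lattice points is gcd(|Δx|,|Δy|) + 1 = gcd(25,60) + 1 = 5 + 1 = 6.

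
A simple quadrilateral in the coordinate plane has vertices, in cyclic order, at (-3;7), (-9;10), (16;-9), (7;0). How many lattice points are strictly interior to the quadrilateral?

27

Using the shoelace formula, 2A = |((-3)·10 − (-9)·7) + ((-9)·(-9) − 16·10) + (16·0 − 7·(-9)) + (7·7 − (-3)·0)| = 66, so the area is 33.
Summing gcd(|Δx|,|Δy|) over the edges gives the boundary count: gcd(6,3) + gcd(25,19) + gcd(9,9) + gcd(10,7) = 3+1+9+1 = 14.
Pick's theorem gives I = A − B/2 + 1 = 33 − 14/2 + 1 = 27.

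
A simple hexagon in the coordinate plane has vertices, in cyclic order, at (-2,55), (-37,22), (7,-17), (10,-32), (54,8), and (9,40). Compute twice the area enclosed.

6883

The shoelace formula gives twice the area as |[(-2)·22 − (-37)·55] + [(-37)·(-17) − 7·22] + [7·(-32) − 10·(-17)] + [10·8 − 54·(-32)] + [54·40 − 9·8] + [9·55 − (-2)·40]| = 6883, so the area is 3441.5.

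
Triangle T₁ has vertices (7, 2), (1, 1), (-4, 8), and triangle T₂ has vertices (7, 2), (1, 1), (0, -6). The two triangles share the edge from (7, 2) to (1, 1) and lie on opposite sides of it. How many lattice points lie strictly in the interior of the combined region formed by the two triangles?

43

The union is the simple quadrilateral with vertices (7, 2), (-4, 8), (1, 1), (0, -6) in order.
The shoelace formula gives twice the area as |(7·8 − (-4)·2) + ((-4)·1 − 1·8) + (1·(-6) − 0·1) + (0·2 − 7·(-6))| = 88, so the area is 44.
Summing gcd(|Δx|,|Δy|) over the edges gives the boundary count: gcd(11,6) + gcd(5,7) + gcd(1,7) + gcd(7,8) = 1+1+1+1 = 4.
By Pick's theorem I = A − B/2 + 1 = 44 − 4/2 + 1 = 43.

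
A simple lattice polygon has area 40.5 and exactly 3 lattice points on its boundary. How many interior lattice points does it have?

Pick's theorem A = I + B/2 − 1 rearranges to I = A − B/2 + 1 = 40.5 − 3/2 + 1 = 40.

40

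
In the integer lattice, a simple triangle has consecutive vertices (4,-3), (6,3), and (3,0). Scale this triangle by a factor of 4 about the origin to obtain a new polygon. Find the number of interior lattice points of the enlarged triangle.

85

Using the shoelace formula, 2A = |[4·3 − 6·(-3)] + [6·0 − 3·3] + [3·(-3) − 4·0]| = 12, so the area is 6.
The number of boundary lattice points is Σ gcd(|Δx|,|Δy|) = gcd(2,6) + gcd(3,3) + gcd(1,3) = 2+3+1 = 6.
Scaling by 4 multiplies the area by 4² = 16 (so the new area is 96) and multiplies the boundary lattice-point count by 4, giving 24.
By Pick's theorem, the interior count of the dilated polygon is 96 − 24/2 + 1 = 85.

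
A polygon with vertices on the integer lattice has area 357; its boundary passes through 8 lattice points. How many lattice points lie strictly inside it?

354

From Pick's theorem, I = A − B/2 + 1 = 357 − 8/2 + 1 = 354.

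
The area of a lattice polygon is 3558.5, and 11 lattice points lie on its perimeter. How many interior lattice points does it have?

From Pick's theorem, I = A − B/2 + 1 = 3558.5 − 11/2 + 1 = 3554.

3554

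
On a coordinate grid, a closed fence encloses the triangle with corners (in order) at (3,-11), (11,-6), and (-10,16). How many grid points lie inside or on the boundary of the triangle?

143

The shoelace formula gives twice the area as |(3·(-6) − 11·(-11)) + (11·16 − (-10)·(-6)) + ((-10)·(-11) − 3·16)| = 281, so the area is 281/2.
Along each edge there are gcd(|Δx|,|Δy|)+1 lattice points, so counting each shared vertex once the boundary has gcd(8,5) + gcd(21,22) + gcd(13,27) = 1+1+1 = 3.
Pick's theorem gives I = A − B/2 + 1 = 281/2 − 3/2 + 1 = 140, so the closed region contains I + B = 140 + 3 = 143 lattice points.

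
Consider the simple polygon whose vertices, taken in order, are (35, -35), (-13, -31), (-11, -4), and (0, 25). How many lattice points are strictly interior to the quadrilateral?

1485

By the shoelace formula, twice the signed area is |[35·(-31) − (-13)·(-35)] + [(-13)·(-4) − (-11)·(-31)] + [(-11)·25 − 0·(-4)] + [0·(-35) − 35·25]| = 2979, so the area is 2979/2.
Summing gcd(|Δx|,|Δy|) over the edges gives the boundary count: gcd(48,4) + gcd(2,27) + gcd(11,29) + gcd(35,60) = 4+1+1+5 = 11.
Pick's theorem gives I = A − B/2 + 1 = 2979/2 − 11/2 + 1 = 1485.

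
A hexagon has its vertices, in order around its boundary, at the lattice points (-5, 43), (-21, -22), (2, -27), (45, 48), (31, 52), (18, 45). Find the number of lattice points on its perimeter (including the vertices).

7

Summing gcd(|Δx|,|Δy|) over the edges gives the boundary count: gcd(16,65) + gcd(23,5) + gcd(43,75) + gcd(14,4) + gcd(13,7) + gcd(23,2) = 1+1+1+2+1+1 = 7.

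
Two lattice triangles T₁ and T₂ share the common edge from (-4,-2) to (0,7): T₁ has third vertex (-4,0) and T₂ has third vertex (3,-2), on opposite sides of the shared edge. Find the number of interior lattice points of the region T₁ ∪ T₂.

30

The union is the simple quadrilateral with vertices (-4,-2), (-4,0), (0,7), (3,-2) in order.
By the shoelace formula, twice the signed area is |((-4)·0 − (-4)·(-2)) + ((-4)·7 − 0·0) + (0·(-2) − 3·7) + (3·(-2) − (-4)·(-2))| = 71, so the area is 71/2.
Summing gcd(|Δx|,|Δy|) over the edges gives the boundary count: gcd(0,2) + gcd(4,7) + gcd(3,9) + gcd(7,0) = 2+1+3+7 = 13.
By Pick's theorem I = A − B/2 + 1 = 71/2 − 13/2 + 1 = 30.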